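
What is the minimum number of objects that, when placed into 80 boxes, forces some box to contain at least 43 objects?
n = (43 − 1)·80 + 1 = 3361

By the generalised pigeonhole principle, to guarantee some box contains ≥ r objects we need more than (r − 1) · k objects total. Threshold: n = (r − 1) · k + 1. With r = 43 and k = 80: n = 42 · 80 + 1 = 3360 + 1 = 3361. For n = 3360 = 42 · 80, we can put exactly 42 objects in every box, avoiding 43 in any single one — so 3361 is tight.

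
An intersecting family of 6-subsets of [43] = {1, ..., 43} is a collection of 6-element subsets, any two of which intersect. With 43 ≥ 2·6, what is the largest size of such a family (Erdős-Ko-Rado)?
max |F| = C(42, 5) = 850668

Erdős-Ko-Rado (1961): when n ≥ 2k, max |F| = C(n−1, k−1). The bound is attained by the star {A : i ∈ A} for any fixed i ∈ [n]. Here C(43−1, 6−1) = C(42, 5) = 850668.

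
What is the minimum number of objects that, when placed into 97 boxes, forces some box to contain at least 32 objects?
n = (32 − 1)·97 + 1 = 3008

By the generalised pigeonhole principle, to guarantee some box contains ≥ r objects we need more than (r − 1) · k objects total. Threshold: n = (r − 1) · k + 1. With r = 32 and k = 97: n = 31 · 97 + 1 = 3007 + 1 = 3008. For n = 3007 = 31 · 97, we can put exactly 31 objects in every box, avoiding 32 in any single one — so 3008 is tight.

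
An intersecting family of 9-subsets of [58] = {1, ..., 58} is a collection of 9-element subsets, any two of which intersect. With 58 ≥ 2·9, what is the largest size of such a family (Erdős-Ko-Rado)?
max |F| = C(57, 8) = 1652411475

Erdős-Ko-Rado (1961): when n ≥ 2k, max |F| = C(n−1, k−1). The bound is attained by the star {A : i ∈ A} for any fixed i ∈ [n]. Here C(58−1, 9−1) = C(57, 8) = 1652411475.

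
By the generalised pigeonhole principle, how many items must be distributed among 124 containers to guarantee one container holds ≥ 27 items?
n = (27 − 1)·124 + 1 = 3225

By the generalised pigeonhole principle, to guarantee some box contains ≥ r objects we need more than (r − 1) · k objects total. Threshold: n = (r − 1) · k + 1. With r = 27 and k = 124: n = 26 · 124 + 1 = 3224 + 1 = 3225. For n = 3224 = 26 · 124, we can put exactly 26 objects in every box, avoiding 27 in any single one — so 3225 is tight.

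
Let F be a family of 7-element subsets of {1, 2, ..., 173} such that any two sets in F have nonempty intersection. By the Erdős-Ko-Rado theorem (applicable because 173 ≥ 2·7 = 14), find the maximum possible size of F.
max |F| = C(172, 6) = 32927096748

Erdős-Ko-Rado (1961): when n ≥ 2k, max |F| = C(n−1, k−1). The bound is attained by the star {A : i ∈ A} for any fixed i ∈ [n]. Here C(173−1, 7−1) = C(172, 6) = 32927096748.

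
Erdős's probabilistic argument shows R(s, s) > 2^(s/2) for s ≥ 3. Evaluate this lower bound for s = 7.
2^(7/2) = 11.3137; so R(7, 7) > 11.3137

Colour each edge of K_n uniformly at random with red/blue. The expected number of monochromatic K_7 is C(n, 7) · 2 · 2^(−C(7,2)). If C(n, 7) · 2^(1 − C(7,2)) < 1, then with positive probability no monochromatic K_7 exists, so R(7, 7) > n. The standard estimate C(n, 7) ≤ n^7/7! shows this inequality holds whenever n ≤ 2^(7/2) (since 7! · 2^(C(7,2) − 1) > 2^(7^2/2) ≥ n^7). Hence R(7, 7) > 2^(7/2) = 11.3137.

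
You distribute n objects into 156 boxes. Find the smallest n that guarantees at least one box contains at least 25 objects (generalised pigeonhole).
n = (25 − 1)·156 + 1 = 3745

By the generalised pigeonhole principle, to guarantee some box contains ≥ r objects we need more than (r − 1) · k objects total. Threshold: n = (r − 1) · k + 1. With r = 25 and k = 156: n = 24 · 156 + 1 = 3744 + 1 = 3745. For n = 3744 = 24 · 156, we can put exactly 24 objects in every box, avoiding 25 in any single one — so 3745 is tight.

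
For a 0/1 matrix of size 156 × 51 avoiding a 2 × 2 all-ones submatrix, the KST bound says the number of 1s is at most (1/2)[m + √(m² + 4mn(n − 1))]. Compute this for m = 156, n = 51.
z(156, 51; 2, 2) ≤ (1/2)[156 + √(156² + 4·156·51·50)] = (1/2)[156 + √1615536] = 713.5187

Kővári–Sós–Turán: let r_1, ..., r_156 be the row sums and z = Σ r_i the total number of 1s. Each pair of columns can share at most one row with both entries 1 (else a 2×2 all-ones block appears), so Σ_i C(r_i, 2) ≤ C(51, 2) = 1275. By convexity Σ_i C(r_i, 2) ≥ 156·C(z/156, 2) = z(z − 156)/(2·156), giving z² − 156z − 156·51·50 ≤ 0 and hence z ≤ (1/2)[156 + √(24336 + 4·397800)] = (1/2)[156 + √1615536] ≈ (1/2)(156 + 1271.0374) = 713.5187.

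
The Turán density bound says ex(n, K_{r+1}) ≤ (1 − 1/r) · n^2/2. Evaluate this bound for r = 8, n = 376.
Turán density bound = (7/8) · 376^2/2 = 61852

Turán's theorem: ex(n, K_{r+1}) is achieved by the complete r-partite Turán graph T(n, r) with parts as balanced as possible, and is at most (1 − 1/r) · n^2/2. For r = 8, n = 376: the density bound is (7/8) · 141376/2 = 61852. Since 8 ∣ 376, the Turán graph T(376, 8) has parts of equal size 47, and its edge count e(T(376, 8)) = 61852 attains the density bound exactly.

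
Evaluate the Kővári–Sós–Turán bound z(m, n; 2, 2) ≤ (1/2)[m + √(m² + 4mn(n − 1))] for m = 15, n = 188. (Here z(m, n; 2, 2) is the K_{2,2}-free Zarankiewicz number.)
z(15, 188; 2, 2) ≤ (1/2)[15 + √(15² + 4·15·188·187)] = (1/2)[15 + √2109585] = 733.7205

Kővári–Sós–Turán: let r_1, ..., r_15 be the row sums and z = Σ r_i the total number of 1s. Each pair of columns can share at most one row with both entries 1 (else a 2×2 all-ones block appears), so Σ_i C(r_i, 2) ≤ C(188, 2) = 17578. By convexity Σ_i C(r_i, 2) ≥ 15·C(z/15, 2) = z(z − 15)/(2·15), giving z² − 15z − 15·188·187 ≤ 0 and hence z ≤ (1/2)[15 + √(225 + 4·527340)] = (1/2)[15 + √2109585] ≈ (1/2)(15 + 1452.441) = 733.7205.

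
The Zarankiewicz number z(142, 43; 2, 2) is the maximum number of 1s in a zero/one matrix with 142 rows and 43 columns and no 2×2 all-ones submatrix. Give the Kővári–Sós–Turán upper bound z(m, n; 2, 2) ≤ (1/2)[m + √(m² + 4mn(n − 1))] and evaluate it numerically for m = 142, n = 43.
z(142, 43; 2, 2) ≤ (1/2)[142 + √(142² + 4·142·43·42)] = (1/2)[142 + √1045972] = 582.3639

Kővári–Sós–Turán: let r_1, ..., r_142 be the row sums and z = Σ r_i the total number of 1s. Each pair of columns can share at most one row with both entries 1 (else a 2×2 all-ones block appears), so Σ_i C(r_i, 2) ≤ C(43, 2) = 903. By convexity Σ_i C(r_i, 2) ≥ 142·C(z/142, 2) = z(z − 142)/(2·142), giving z² − 142z − 142·43·42 ≤ 0 and hence z ≤ (1/2)[142 + √(20164 + 4·256452)] = (1/2)[142 + √1045972] ≈ (1/2)(142 + 1022.7277) = 582.3639.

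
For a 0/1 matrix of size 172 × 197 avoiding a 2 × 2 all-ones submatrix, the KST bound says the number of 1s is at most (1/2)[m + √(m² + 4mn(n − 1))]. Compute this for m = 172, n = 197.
z(172, 197; 2, 2) ≤ (1/2)[172 + √(172² + 4·172·197·196)] = (1/2)[172 + √26594640] = 2664.4996

Kővári–Sós–Turán: let r_1, ..., r_172 be the row sums and z = Σ r_i the total number of 1s. Each pair of columns can share at most one row with both entries 1 (else a 2×2 all-ones block appears), so Σ_i C(r_i, 2) ≤ C(197, 2) = 19306. By convexity Σ_i C(r_i, 2) ≥ 172·C(z/172, 2) = z(z − 172)/(2·172), giving z² − 172z − 172·197·196 ≤ 0 and hence z ≤ (1/2)[172 + √(29584 + 4·6641264)] = (1/2)[172 + √26594640] ≈ (1/2)(172 + 5156.9991) = 2664.4996.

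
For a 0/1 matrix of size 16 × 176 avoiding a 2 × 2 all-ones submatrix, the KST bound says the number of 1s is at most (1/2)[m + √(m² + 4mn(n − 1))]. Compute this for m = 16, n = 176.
z(16, 176; 2, 2) ≤ (1/2)[16 + √(16² + 4·16·176·175)] = (1/2)[16 + √1971456] = 710.0427

Kővári–Sós–Turán: let r_1, ..., r_16 be the row sums and z = Σ r_i the total number of 1s. Each pair of columns can share at most one row with both entries 1 (else a 2×2 all-ones block appears), so Σ_i C(r_i, 2) ≤ C(176, 2) = 15400. By convexity Σ_i C(r_i, 2) ≥ 16·C(z/16, 2) = z(z − 16)/(2·16), giving z² − 16z − 16·176·175 ≤ 0 and hence z ≤ (1/2)[16 + √(256 + 4·492800)] = (1/2)[16 + √1971456] ≈ (1/2)(16 + 1404.0855) = 710.0427.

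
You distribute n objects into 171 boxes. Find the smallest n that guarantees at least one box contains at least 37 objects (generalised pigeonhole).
n = (37 − 1)·171 + 1 = 6157

By the generalised pigeonhole principle, to guarantee some box contains ≥ r objects we need more than (r − 1) · k objects total. Threshold: n = (r − 1) · k + 1. With r = 37 and k = 171: n = 36 · 171 + 1 = 6156 + 1 = 6157. For n = 6156 = 36 · 171, we can put exactly 36 objects in every box, avoiding 37 in any single one — so 6157 is tight.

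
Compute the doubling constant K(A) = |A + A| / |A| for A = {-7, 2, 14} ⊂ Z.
K = |A + A| / |A| = 6/3 = 2

Enumerate A + A = {a + b : a, b ∈ A}. With |A| = 3, there are |A|^2 = 9 ordered sum pairs; collecting distinct values, A + A = {-14, -5, 4, 7, 16, 28}, so |A + A| = 6. Thus K = 6/3 = 2. For comparison, the minimum possible |A + A| over all 3-element sets is 2·3 − 1 = 5 (so min K = 5/3), attained only by arithmetic progressions.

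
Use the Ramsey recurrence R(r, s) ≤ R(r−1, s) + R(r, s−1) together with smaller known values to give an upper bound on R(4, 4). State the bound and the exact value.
R(4, 4) ≤ R(3, 4) + R(4, 3) = 9 + 9 = 18; exact value R(4, 4) = 18.

The Erdős–Szekeres recurrence R(r, s) ≤ R(r−1, s) + R(r, s−1) applied to (r, s) = (4, 4) gives
  R(4, 4) ≤ R(3, 4) + R(4, 3) = 9 + 9 = 18.
(Recall R(2, k) = k and R is symmetric.) Here the recurrence bound is tight: a matching lower-bound construction on K_{17} shows R(4, 4) > 17, so R(4, 4) = 18 exactly.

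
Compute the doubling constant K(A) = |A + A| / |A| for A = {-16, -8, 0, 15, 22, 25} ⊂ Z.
K = |A + A| / |A| = 20/6 = 10/3

Enumerate A + A = {a + b : a, b ∈ A}. With |A| = 6, there are |A|^2 = 36 ordered sum pairs; collecting distinct values, A + A = {-32, -24, -16, -8, -1, 0, 6, 7, 9, 14, 15, 17, 22, 25, 30, 37, 40, 44, 47, 50}, so |A + A| = 20. Thus K = 20/6 = 10/3. For comparison, the minimum possible |A + A| over all 6-element sets is 2·6 − 1 = 11 (so min K = 11/6), attained only by arithmetic progressions.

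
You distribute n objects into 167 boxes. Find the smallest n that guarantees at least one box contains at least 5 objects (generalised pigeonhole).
n = (5 − 1)·167 + 1 = 669

By the generalised pigeonhole principle, to guarantee some box contains ≥ r objects we need more than (r − 1) · k objects total. Threshold: n = (r − 1) · k + 1. With r = 5 and k = 167: n = 4 · 167 + 1 = 668 + 1 = 669. For n = 668 = 4 · 167, we can put exactly 4 objects in every box, avoiding 5 in any single one — so 669 is tight.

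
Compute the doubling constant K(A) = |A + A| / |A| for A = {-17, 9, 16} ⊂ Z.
K = |A + A| / |A| = 6/3 = 2

Enumerate A + A = {a + b : a, b ∈ A}. With |A| = 3, there are |A|^2 = 9 ordered sum pairs; collecting distinct values, A + A = {-34, -8, -1, 18, 25, 32}, so |A + A| = 6. Thus K = 6/3 = 2. For comparison, the minimum possible |A + A| over all 3-element sets is 2·3 − 1 = 5 (so min K = 5/3), attained only by arithmetic progressions.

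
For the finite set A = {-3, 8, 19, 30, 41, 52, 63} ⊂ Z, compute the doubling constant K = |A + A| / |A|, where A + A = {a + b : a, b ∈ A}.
K = |A + A| / |A| = 13/7

Enumerate A + A = {a + b : a, b ∈ A}. With |A| = 7, there are |A|^2 = 49 ordered sum pairs; collecting distinct values, A + A = {-6, 5, 16, 27, 38, 49, 60, 71, 82, 93, 104, 115, 126}, so |A + A| = 13. Thus K = 13/7. Here |A + A| = 2|A| − 1 = 13, the minimum possible — so K = 13/7 is minimal, which holds iff A is an arithmetic progression.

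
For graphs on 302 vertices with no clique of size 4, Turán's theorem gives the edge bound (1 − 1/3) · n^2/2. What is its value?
Turán density bound = (2/3) · 302^2/2 = 91204/3 ≈ 30401.3333

Turán's theorem: ex(n, K_{r+1}) is achieved by the complete r-partite Turán graph T(n, r) with parts as balanced as possible, and is at most (1 − 1/r) · n^2/2. For r = 3, n = 302: the density bound is (2/3) · 91204/2 = 91204/3 ≈ 30401.3333. The integer-valued extremum is e(T(302, 3)) = 30401, which is strictly less than the density bound 91204/3 since 3 ∤ 302 (the parts of T(302, 3) cannot all be equal).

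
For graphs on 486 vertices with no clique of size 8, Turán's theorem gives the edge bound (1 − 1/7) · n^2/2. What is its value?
Turán density bound = (6/7) · 486^2/2 = 708588/7 ≈ 101226.8571

Turán's theorem: ex(n, K_{r+1}) is achieved by the complete r-partite Turán graph T(n, r) with parts as balanced as possible, and is at most (1 − 1/r) · n^2/2. For r = 7, n = 486: the density bound is (6/7) · 236196/2 = 708588/7 ≈ 101226.8571. The integer-valued extremum is e(T(486, 7)) = 101226, which is strictly less than the density bound 708588/7 since 7 ∤ 486 (the parts of T(486, 7) cannot all be equal).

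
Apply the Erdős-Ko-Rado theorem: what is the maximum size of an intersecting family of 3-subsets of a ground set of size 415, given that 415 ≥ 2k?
max |F| = C(414, 2) = 85491

The Erdős-Ko-Rado theorem states: for n ≥ 2k, an intersecting family of k-subsets of an n-element set has size at most C(n − 1, k − 1), with equality for 'star' families {A ⊆ [n] : |A| = k, i ∈ A} (fix an element i). For n = 415, k = 3: C(414, 2) = 85491.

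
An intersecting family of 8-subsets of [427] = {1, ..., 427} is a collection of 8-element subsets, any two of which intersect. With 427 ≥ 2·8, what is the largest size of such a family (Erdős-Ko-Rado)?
max |F| = C(426, 7) = 480748628424600

Erdős-Ko-Rado (1961): when n ≥ 2k, max |F| = C(n−1, k−1). The bound is attained by the star {A : i ∈ A} for any fixed i ∈ [n]. Here C(427−1, 8−1) = C(426, 7) = 480748628424600.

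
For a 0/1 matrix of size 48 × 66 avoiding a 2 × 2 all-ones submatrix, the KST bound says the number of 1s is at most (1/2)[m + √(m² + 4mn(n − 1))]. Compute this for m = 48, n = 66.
z(48, 66; 2, 2) ≤ (1/2)[48 + √(48² + 4·48·66·65)] = (1/2)[48 + √825984] = 478.4183

Kővári–Sós–Turán: let r_1, ..., r_48 be the row sums and z = Σ r_i the total number of 1s. Each pair of columns can share at most one row with both entries 1 (else a 2×2 all-ones block appears), so Σ_i C(r_i, 2) ≤ C(66, 2) = 2145. By convexity Σ_i C(r_i, 2) ≥ 48·C(z/48, 2) = z(z − 48)/(2·48), giving z² − 48z − 48·66·65 ≤ 0 and hence z ≤ (1/2)[48 + √(2304 + 4·205920)] = (1/2)[48 + √825984] ≈ (1/2)(48 + 908.8366) = 478.4183.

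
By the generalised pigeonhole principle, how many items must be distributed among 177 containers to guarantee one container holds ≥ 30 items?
n = (30 − 1)·177 + 1 = 5134

By the generalised pigeonhole principle, to guarantee some box contains ≥ r objects we need more than (r − 1) · k objects total. Threshold: n = (r − 1) · k + 1. With r = 30 and k = 177: n = 29 · 177 + 1 = 5133 + 1 = 5134. For n = 5133 = 29 · 177, we can put exactly 29 objects in every box, avoiding 30 in any single one — so 5134 is tight.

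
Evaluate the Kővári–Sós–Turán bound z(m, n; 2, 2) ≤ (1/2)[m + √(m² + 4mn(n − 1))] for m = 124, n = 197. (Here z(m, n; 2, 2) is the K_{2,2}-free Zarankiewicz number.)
z(124, 197; 2, 2) ≤ (1/2)[124 + √(124² + 4·124·197·196)] = (1/2)[124 + √19166928] = 2251.0025

Kővári–Sós–Turán: let r_1, ..., r_124 be the row sums and z = Σ r_i the total number of 1s. Each pair of columns can share at most one row with both entries 1 (else a 2×2 all-ones block appears), so Σ_i C(r_i, 2) ≤ C(197, 2) = 19306. By convexity Σ_i C(r_i, 2) ≥ 124·C(z/124, 2) = z(z − 124)/(2·124), giving z² − 124z − 124·197·196 ≤ 0 and hence z ≤ (1/2)[124 + √(15376 + 4·4787888)] = (1/2)[124 + √19166928] ≈ (1/2)(124 + 4378.005) = 2251.0025.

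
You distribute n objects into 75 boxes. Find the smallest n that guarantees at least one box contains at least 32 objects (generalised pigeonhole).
n = (32 − 1)·75 + 1 = 2326

By the generalised pigeonhole principle, to guarantee some box contains ≥ r objects we need more than (r − 1) · k objects total. Threshold: n = (r − 1) · k + 1. With r = 32 and k = 75: n = 31 · 75 + 1 = 2325 + 1 = 2326. For n = 2325 = 31 · 75, we can put exactly 31 objects in every box, avoiding 32 in any single one — so 2326 is tight.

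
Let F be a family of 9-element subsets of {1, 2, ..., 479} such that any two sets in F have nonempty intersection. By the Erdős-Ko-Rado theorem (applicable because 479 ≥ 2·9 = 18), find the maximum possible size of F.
max |F| = C(478, 8) = 63727767223684245

The Erdős-Ko-Rado theorem states: for n ≥ 2k, an intersecting family of k-subsets of an n-element set has size at most C(n − 1, k − 1), with equality for 'star' families {A ⊆ [n] : |A| = k, i ∈ A} (fix an element i). For n = 479, k = 9: C(478, 8) = 63727767223684245.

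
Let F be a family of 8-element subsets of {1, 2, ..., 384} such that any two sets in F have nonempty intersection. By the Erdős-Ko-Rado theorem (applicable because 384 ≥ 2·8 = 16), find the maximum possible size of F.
max |F| = C(383, 7) = 226993035589983

Erdős-Ko-Rado (1961): when n ≥ 2k, max |F| = C(n−1, k−1). The bound is attained by the star {A : i ∈ A} for any fixed i ∈ [n]. Here C(384−1, 8−1) = C(383, 7) = 226993035589983.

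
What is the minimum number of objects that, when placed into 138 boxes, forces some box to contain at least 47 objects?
n = (47 − 1)·138 + 1 = 6349

By the generalised pigeonhole principle, to guarantee some box contains ≥ r objects we need more than (r − 1) · k objects total. Threshold: n = (r − 1) · k + 1. With r = 47 and k = 138: n = 46 · 138 + 1 = 6348 + 1 = 6349. For n = 6348 = 46 · 138, we can put exactly 46 objects in every box, avoiding 47 in any single one — so 6349 is tight.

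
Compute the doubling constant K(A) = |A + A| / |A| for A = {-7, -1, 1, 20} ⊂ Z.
K = |A + A| / |A| = 10/4 = 5/2

Enumerate A + A = {a + b : a, b ∈ A}. With |A| = 4, there are |A|^2 = 16 ordered sum pairs; collecting distinct values, A + A = {-14, -8, -6, -2, 0, 2, 13, 19, 21, 40}, so |A + A| = 10. Thus K = 10/4 = 5/2. For comparison, the minimum possible |A + A| over all 4-element sets is 2·4 − 1 = 7 (so min K = 7/4), attained only by arithmetic progressions.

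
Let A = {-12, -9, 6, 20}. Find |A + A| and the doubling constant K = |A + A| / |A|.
K = |A + A| / |A| = 10/4 = 5/2

Enumerate A + A = {a + b : a, b ∈ A}. With |A| = 4, there are |A|^2 = 16 ordered sum pairs; collecting distinct values, A + A = {-24, -21, -18, -6, -3, 8, 11, 12, 26, 40}, so |A + A| = 10. Thus K = 10/4 = 5/2. For comparison, the minimum possible |A + A| over all 4-element sets is 2·4 − 1 = 7 (so min K = 7/4), attained only by arithmetic progressions.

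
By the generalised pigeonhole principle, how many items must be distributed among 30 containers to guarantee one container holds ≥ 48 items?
n = (48 − 1)·30 + 1 = 1411

By the generalised pigeonhole principle, to guarantee some box contains ≥ r objects we need more than (r − 1) · k objects total. Threshold: n = (r − 1) · k + 1. With r = 48 and k = 30: n = 47 · 30 + 1 = 1410 + 1 = 1411. For n = 1410 = 47 · 30, we can put exactly 47 objects in every box, avoiding 48 in any single one — so 1411 is tight.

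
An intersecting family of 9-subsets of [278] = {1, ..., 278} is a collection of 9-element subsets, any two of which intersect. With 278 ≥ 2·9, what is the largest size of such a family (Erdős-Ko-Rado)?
max |F| = C(277, 8) = 776276055576450

Erdős-Ko-Rado (1961): when n ≥ 2k, max |F| = C(n−1, k−1). The bound is attained by the star {A : i ∈ A} for any fixed i ∈ [n]. Here C(278−1, 9−1) = C(277, 8) = 776276055576450.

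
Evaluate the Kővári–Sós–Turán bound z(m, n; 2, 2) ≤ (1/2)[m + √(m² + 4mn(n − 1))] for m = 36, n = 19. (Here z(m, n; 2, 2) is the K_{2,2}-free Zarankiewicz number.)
z(36, 19; 2, 2) ≤ (1/2)[36 + √(36² + 4·36·19·18)] = (1/2)[36 + √50544] = 130.41

Kővári–Sós–Turán: let r_1, ..., r_36 be the row sums and z = Σ r_i the total number of 1s. Each pair of columns can share at most one row with both entries 1 (else a 2×2 all-ones block appears), so Σ_i C(r_i, 2) ≤ C(19, 2) = 171. By convexity Σ_i C(r_i, 2) ≥ 36·C(z/36, 2) = z(z − 36)/(2·36), giving z² − 36z − 36·19·18 ≤ 0 and hence z ≤ (1/2)[36 + √(1296 + 4·12312)] = (1/2)[36 + √50544] ≈ (1/2)(36 + 224.8199) = 130.41.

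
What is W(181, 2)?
W(181, 2) = 181 + 1 = 182

A 2-term AP is any pair of integers, so a monochromatic 2-AP exists iff some colour is used at least twice. With 181 colours, the colouring i ↦ i on {1, ..., 181} uses each colour once, avoiding any monochromatic pair, so W(181, 2) > 181. For {1, ..., 182}, pigeonhole forces two integers of the same colour, which form a monochromatic 2-AP. Hence W(181, 2) = 182.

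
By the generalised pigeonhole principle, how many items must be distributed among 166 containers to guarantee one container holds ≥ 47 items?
n = (47 − 1)·166 + 1 = 7637

By the generalised pigeonhole principle, to guarantee some box contains ≥ r objects we need more than (r − 1) · k objects total. Threshold: n = (r − 1) · k + 1. With r = 47 and k = 166: n = 46 · 166 + 1 = 7636 + 1 = 7637. For n = 7636 = 46 · 166, we can put exactly 46 objects in every box, avoiding 47 in any single one — so 7637 is tight.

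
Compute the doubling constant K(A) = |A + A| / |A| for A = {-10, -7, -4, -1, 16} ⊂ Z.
K = |A + A| / |A| = 12/5

Enumerate A + A = {a + b : a, b ∈ A}. With |A| = 5, there are |A|^2 = 25 ordered sum pairs; collecting distinct values, A + A = {-20, -17, -14, -11, -8, -5, -2, 6, 9, 12, 15, 32}, so |A + A| = 12. Thus K = 12/5. For comparison, the minimum possible |A + A| over all 5-element sets is 2·5 − 1 = 9 (so min K = 9/5), attained only by arithmetic progressions.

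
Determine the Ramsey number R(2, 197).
R(2, 197) = 197

R(2, k) = k for all k ≥ 2: in a 2-colouring of K_k, either some edge is red (a red K_2) or all edges are blue (a blue K_k). And K_{196} coloured all-blue has no blue K_197, so R(2, 197) > 196. Hence R(2, 197) = 197.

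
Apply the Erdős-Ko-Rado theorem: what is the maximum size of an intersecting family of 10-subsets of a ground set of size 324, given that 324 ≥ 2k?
max |F| = C(323, 9) = 94237785824252840

The Erdős-Ko-Rado theorem states: for n ≥ 2k, an intersecting family of k-subsets of an n-element set has size at most C(n − 1, k − 1), with equality for 'star' families {A ⊆ [n] : |A| = k, i ∈ A} (fix an element i). For n = 324, k = 10: C(323, 9) = 94237785824252840.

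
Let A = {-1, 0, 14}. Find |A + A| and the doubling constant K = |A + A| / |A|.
K = |A + A| / |A| = 6/3 = 2

Enumerate A + A = {a + b : a, b ∈ A}. With |A| = 3, there are |A|^2 = 9 ordered sum pairs; collecting distinct values, A + A = {-2, -1, 0, 13, 14, 28}, so |A + A| = 6. Thus K = 6/3 = 2. For comparison, the minimum possible |A + A| over all 3-element sets is 2·3 − 1 = 5 (so min K = 5/3), attained only by arithmetic progressions.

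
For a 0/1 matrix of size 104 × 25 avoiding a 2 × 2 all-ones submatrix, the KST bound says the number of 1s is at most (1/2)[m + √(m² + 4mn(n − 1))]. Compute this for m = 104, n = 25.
z(104, 25; 2, 2) ≤ (1/2)[104 + √(104² + 4·104·25·24)] = (1/2)[104 + √260416] = 307.1549

Kővári–Sós–Turán: let r_1, ..., r_104 be the row sums and z = Σ r_i the total number of 1s. Each pair of columns can share at most one row with both entries 1 (else a 2×2 all-ones block appears), so Σ_i C(r_i, 2) ≤ C(25, 2) = 300. By convexity Σ_i C(r_i, 2) ≥ 104·C(z/104, 2) = z(z − 104)/(2·104), giving z² − 104z − 104·25·24 ≤ 0 and hence z ≤ (1/2)[104 + √(10816 + 4·62400)] = (1/2)[104 + √260416] ≈ (1/2)(104 + 510.3097) = 307.1549.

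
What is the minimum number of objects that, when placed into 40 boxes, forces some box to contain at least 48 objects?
n = (48 − 1)·40 + 1 = 1881

By the generalised pigeonhole principle, to guarantee some box contains ≥ r objects we need more than (r − 1) · k objects total. Threshold: n = (r − 1) · k + 1. With r = 48 and k = 40: n = 47 · 40 + 1 = 1880 + 1 = 1881. For n = 1880 = 47 · 40, we can put exactly 47 objects in every box, avoiding 48 in any single one — so 1881 is tight.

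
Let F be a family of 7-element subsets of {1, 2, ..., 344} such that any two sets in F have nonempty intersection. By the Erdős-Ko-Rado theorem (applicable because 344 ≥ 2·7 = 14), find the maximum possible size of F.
max |F| = C(343, 6) = 2164399496259

Erdős-Ko-Rado (1961): when n ≥ 2k, max |F| = C(n−1, k−1). The bound is attained by the star {A : i ∈ A} for any fixed i ∈ [n]. Here C(344−1, 7−1) = C(343, 6) = 2164399496259.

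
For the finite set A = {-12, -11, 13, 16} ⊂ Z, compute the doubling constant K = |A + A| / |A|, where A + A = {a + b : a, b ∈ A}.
K = |A + A| / |A| = 10/4 = 5/2

Enumerate A + A = {a + b : a, b ∈ A}. With |A| = 4, there are |A|^2 = 16 ordered sum pairs; collecting distinct values, A + A = {-24, -23, -22, 1, 2, 4, 5, 26, 29, 32}, so |A + A| = 10. Thus K = 10/4 = 5/2. For comparison, the minimum possible |A + A| over all 4-element sets is 2·4 − 1 = 7 (so min K = 7/4), attained only by arithmetic progressions.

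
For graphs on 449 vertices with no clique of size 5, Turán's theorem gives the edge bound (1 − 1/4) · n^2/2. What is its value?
Turán density bound = (3/4) · 449^2/2 = 604803/8 ≈ 75600.375

Turán's theorem: ex(n, K_{r+1}) is achieved by the complete r-partite Turán graph T(n, r) with parts as balanced as possible, and is at most (1 − 1/r) · n^2/2. For r = 4, n = 449: the density bound is (3/4) · 201601/2 = 604803/8 ≈ 75600.375. The integer-valued extremum is e(T(449, 4)) = 75600, which is strictly less than the density bound 604803/8 since 4 ∤ 449 (the parts of T(449, 4) cannot all be equal).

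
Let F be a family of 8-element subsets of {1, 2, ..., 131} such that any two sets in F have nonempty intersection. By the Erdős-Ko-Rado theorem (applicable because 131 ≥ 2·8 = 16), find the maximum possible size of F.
max |F| = C(130, 7) = 105637584000

Erdős-Ko-Rado (1961): when n ≥ 2k, max |F| = C(n−1, k−1). The bound is attained by the star {A : i ∈ A} for any fixed i ∈ [n]. Here C(131−1, 8−1) = C(130, 7) = 105637584000.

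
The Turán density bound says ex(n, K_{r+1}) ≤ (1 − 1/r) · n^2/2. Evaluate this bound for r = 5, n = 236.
Turán density bound = (4/5) · 236^2/2 = 111392/5 ≈ 22278.4

Turán's theorem: ex(n, K_{r+1}) is achieved by the complete r-partite Turán graph T(n, r) with parts as balanced as possible, and is at most (1 − 1/r) · n^2/2. For r = 5, n = 236: the density bound is (4/5) · 55696/2 = 111392/5 ≈ 22278.4. The integer-valued extremum is e(T(236, 5)) = 22278, which is strictly less than the density bound 111392/5 since 5 ∤ 236 (the parts of T(236, 5) cannot all be equal).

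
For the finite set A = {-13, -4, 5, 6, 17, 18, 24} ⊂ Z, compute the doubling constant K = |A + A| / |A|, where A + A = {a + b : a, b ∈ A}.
K = |A + A| / |A| = 25/7

Enumerate A + A = {a + b : a, b ∈ A}. With |A| = 7, there are |A|^2 = 49 ordered sum pairs; collecting distinct values, A + A = {-26, -17, -8, -7, 1, 2, 4, 5, 10, 11, 12, 13, 14, 20, 22, 23, 24, 29, 30, 34, 35, 36, 41, 42, 48}, so |A + A| = 25. Thus K = 25/7. For comparison, the minimum possible |A + A| over all 7-element sets is 2·7 − 1 = 13 (so min K = 13/7), attained only by arithmetic progressions.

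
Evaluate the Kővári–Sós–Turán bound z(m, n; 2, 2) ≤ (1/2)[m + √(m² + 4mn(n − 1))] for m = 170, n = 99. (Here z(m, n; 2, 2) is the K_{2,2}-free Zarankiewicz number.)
z(170, 99; 2, 2) ≤ (1/2)[170 + √(170² + 4·170·99·98)] = (1/2)[170 + √6626260] = 1372.0761

Kővári–Sós–Turán: let r_1, ..., r_170 be the row sums and z = Σ r_i the total number of 1s. Each pair of columns can share at most one row with both entries 1 (else a 2×2 all-ones block appears), so Σ_i C(r_i, 2) ≤ C(99, 2) = 4851. By convexity Σ_i C(r_i, 2) ≥ 170·C(z/170, 2) = z(z − 170)/(2·170), giving z² − 170z − 170·99·98 ≤ 0 and hence z ≤ (1/2)[170 + √(28900 + 4·1649340)] = (1/2)[170 + √6626260] ≈ (1/2)(170 + 2574.1523) = 1372.0761.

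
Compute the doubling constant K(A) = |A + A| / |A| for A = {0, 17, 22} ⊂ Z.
K = |A + A| / |A| = 6/3 = 2

Enumerate A + A = {a + b : a, b ∈ A}. With |A| = 3, there are |A|^2 = 9 ordered sum pairs; collecting distinct values, A + A = {0, 17, 22, 34, 39, 44}, so |A + A| = 6. Thus K = 6/3 = 2. For comparison, the minimum possible |A + A| over all 3-element sets is 2·3 − 1 = 5 (so min K = 5/3), attained only by arithmetic progressions.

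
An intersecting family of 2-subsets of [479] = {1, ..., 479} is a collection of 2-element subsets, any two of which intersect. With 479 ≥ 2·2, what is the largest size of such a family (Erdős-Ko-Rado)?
max |F| = C(478, 1) = 478

Erdős-Ko-Rado (1961): when n ≥ 2k, max |F| = C(n−1, k−1). The bound is attained by the star {A : i ∈ A} for any fixed i ∈ [n]. Here C(479−1, 2−1) = C(478, 1) = 478.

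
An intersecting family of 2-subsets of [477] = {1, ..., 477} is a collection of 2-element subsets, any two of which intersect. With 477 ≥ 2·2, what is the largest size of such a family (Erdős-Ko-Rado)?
max |F| = C(476, 1) = 476

The Erdős-Ko-Rado theorem states: for n ≥ 2k, an intersecting family of k-subsets of an n-element set has size at most C(n − 1, k − 1), with equality for 'star' families {A ⊆ [n] : |A| = k, i ∈ A} (fix an element i). For n = 477, k = 2: C(476, 1) = 476.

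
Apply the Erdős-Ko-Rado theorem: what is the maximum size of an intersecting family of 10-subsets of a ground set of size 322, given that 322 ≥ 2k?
max |F| = C(321, 9) = 89051382289283480

The Erdős-Ko-Rado theorem states: for n ≥ 2k, an intersecting family of k-subsets of an n-element set has size at most C(n − 1, k − 1), with equality for 'star' families {A ⊆ [n] : |A| = k, i ∈ A} (fix an element i). For n = 322, k = 10: C(321, 9) = 89051382289283480.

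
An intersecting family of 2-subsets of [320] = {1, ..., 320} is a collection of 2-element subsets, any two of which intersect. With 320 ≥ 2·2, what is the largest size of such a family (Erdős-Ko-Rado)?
max |F| = C(319, 1) = 319

Erdős-Ko-Rado (1961): when n ≥ 2k, max |F| = C(n−1, k−1). The bound is attained by the star {A : i ∈ A} for any fixed i ∈ [n]. Here C(320−1, 2−1) = C(319, 1) = 319.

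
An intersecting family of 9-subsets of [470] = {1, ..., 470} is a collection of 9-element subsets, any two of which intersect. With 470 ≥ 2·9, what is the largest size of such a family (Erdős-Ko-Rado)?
max |F| = C(469, 8) = 54675765177675642

Erdős-Ko-Rado (1961): when n ≥ 2k, max |F| = C(n−1, k−1). The bound is attained by the star {A : i ∈ A} for any fixed i ∈ [n]. Here C(470−1, 9−1) = C(469, 8) = 54675765177675642.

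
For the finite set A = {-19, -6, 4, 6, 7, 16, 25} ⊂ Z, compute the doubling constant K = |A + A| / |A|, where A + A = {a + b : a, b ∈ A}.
K = |A + A| / |A| = 25/7

Enumerate A + A = {a + b : a, b ∈ A}. With |A| = 7, there are |A|^2 = 49 ordered sum pairs; collecting distinct values, A + A = {-38, -25, -15, -13, -12, -3, -2, 0, 1, 6, 8, 10, 11, 12, 13, 14, 19, 20, 22, 23, 29, 31, 32, 41, 50}, so |A + A| = 25. Thus K = 25/7. For comparison, the minimum possible |A + A| over all 7-element sets is 2·7 − 1 = 13 (so min K = 13/7), attained only by arithmetic progressions.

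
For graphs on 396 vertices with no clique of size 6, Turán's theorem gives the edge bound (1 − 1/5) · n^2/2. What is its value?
Turán density bound = (4/5) · 396^2/2 = 313632/5 ≈ 62726.4

Turán's theorem: ex(n, K_{r+1}) is achieved by the complete r-partite Turán graph T(n, r) with parts as balanced as possible, and is at most (1 − 1/r) · n^2/2. For r = 5, n = 396: the density bound is (4/5) · 156816/2 = 313632/5 ≈ 62726.4. The integer-valued extremum is e(T(396, 5)) = 62726, which is strictly less than the density bound 313632/5 since 5 ∤ 396 (the parts of T(396, 5) cannot all be equal).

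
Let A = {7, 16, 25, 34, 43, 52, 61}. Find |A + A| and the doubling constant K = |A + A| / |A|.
K = |A + A| / |A| = 13/7

Enumerate A + A = {a + b : a, b ∈ A}. With |A| = 7, there are |A|^2 = 49 ordered sum pairs; collecting distinct values, A + A = {14, 23, 32, 41, 50, 59, 68, 77, 86, 95, 104, 113, 122}, so |A + A| = 13. Thus K = 13/7. Here |A + A| = 2|A| − 1 = 13, the minimum possible — so K = 13/7 is minimal, which holds iff A is an arithmetic progression.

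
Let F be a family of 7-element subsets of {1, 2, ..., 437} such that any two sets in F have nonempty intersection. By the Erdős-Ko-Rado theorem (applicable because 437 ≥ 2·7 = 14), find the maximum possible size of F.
max |F| = C(436, 6) = 9216836694072

Erdős-Ko-Rado (1961): when n ≥ 2k, max |F| = C(n−1, k−1). The bound is attained by the star {A : i ∈ A} for any fixed i ∈ [n]. Here C(437−1, 7−1) = C(436, 6) = 9216836694072.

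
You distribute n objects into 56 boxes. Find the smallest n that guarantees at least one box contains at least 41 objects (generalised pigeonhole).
n = (41 − 1)·56 + 1 = 2241

By the generalised pigeonhole principle, to guarantee some box contains ≥ r objects we need more than (r − 1) · k objects total. Threshold: n = (r − 1) · k + 1. With r = 41 and k = 56: n = 40 · 56 + 1 = 2240 + 1 = 2241. For n = 2240 = 40 · 56, we can put exactly 40 objects in every box, avoiding 41 in any single one — so 2241 is tight.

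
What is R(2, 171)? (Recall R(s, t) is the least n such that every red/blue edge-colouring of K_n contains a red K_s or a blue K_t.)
R(2, 171) = 171

R(2, k) = k for all k ≥ 2: in a 2-colouring of K_k, either some edge is red (a red K_2) or all edges are blue (a blue K_k). And K_{170} coloured all-blue has no blue K_171, so R(2, 171) > 170. Hence R(2, 171) = 171.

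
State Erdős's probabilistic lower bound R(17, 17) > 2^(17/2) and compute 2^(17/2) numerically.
2^(17/2) = 362.0387; so R(17, 17) > 362.0387

Colour each edge of K_n uniformly at random with red/blue. The expected number of monochromatic K_17 is C(n, 17) · 2 · 2^(−C(17,2)). If C(n, 17) · 2^(1 − C(17,2)) < 1, then with positive probability no monochromatic K_17 exists, so R(17, 17) > n. The standard estimate C(n, 17) ≤ n^17/17! shows this inequality holds whenever n ≤ 2^(17/2) (since 17! · 2^(C(17,2) − 1) > 2^(17^2/2) ≥ n^17). Hence R(17, 17) > 2^(17/2) = 362.0387.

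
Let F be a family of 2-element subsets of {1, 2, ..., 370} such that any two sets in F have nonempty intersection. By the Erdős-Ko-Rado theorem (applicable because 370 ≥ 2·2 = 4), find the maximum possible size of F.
max |F| = C(369, 1) = 369

The Erdős-Ko-Rado theorem states: for n ≥ 2k, an intersecting family of k-subsets of an n-element set has size at most C(n − 1, k − 1), with equality for 'star' families {A ⊆ [n] : |A| = k, i ∈ A} (fix an element i). For n = 370, k = 2: C(369, 1) = 369.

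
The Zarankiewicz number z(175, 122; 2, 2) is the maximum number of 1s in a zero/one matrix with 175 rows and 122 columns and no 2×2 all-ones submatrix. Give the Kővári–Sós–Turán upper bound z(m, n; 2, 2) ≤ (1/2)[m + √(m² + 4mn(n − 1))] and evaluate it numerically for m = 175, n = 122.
z(175, 122; 2, 2) ≤ (1/2)[175 + √(175² + 4·175·122·121)] = (1/2)[175 + √10364025] = 1697.1603

Kővári–Sós–Turán: let r_1, ..., r_175 be the row sums and z = Σ r_i the total number of 1s. Each pair of columns can share at most one row with both entries 1 (else a 2×2 all-ones block appears), so Σ_i C(r_i, 2) ≤ C(122, 2) = 7381. By convexity Σ_i C(r_i, 2) ≥ 175·C(z/175, 2) = z(z − 175)/(2·175), giving z² − 175z − 175·122·121 ≤ 0 and hence z ≤ (1/2)[175 + √(30625 + 4·2583350)] = (1/2)[175 + √10364025] ≈ (1/2)(175 + 3219.3206) = 1697.1603.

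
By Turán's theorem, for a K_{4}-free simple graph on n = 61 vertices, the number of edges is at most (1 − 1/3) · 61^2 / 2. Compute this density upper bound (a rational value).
Turán density bound = (2/3) · 61^2/2 = 3721/3 ≈ 1240.3333

Turán's theorem: ex(n, K_{r+1}) is achieved by the complete r-partite Turán graph T(n, r) with parts as balanced as possible, and is at most (1 − 1/r) · n^2/2. For r = 3, n = 61: the density bound is (2/3) · 3721/2 = 3721/3 ≈ 1240.3333. The integer-valued extremum is e(T(61, 3)) = 1240, which is strictly less than the density bound 3721/3 since 3 ∤ 61 (the parts of T(61, 3) cannot all be equal).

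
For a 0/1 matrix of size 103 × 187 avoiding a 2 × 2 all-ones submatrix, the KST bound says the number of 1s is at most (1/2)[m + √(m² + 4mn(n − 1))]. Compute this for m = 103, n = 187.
z(103, 187; 2, 2) ≤ (1/2)[103 + √(103² + 4·103·187·186)] = (1/2)[103 + √14340793] = 1944.962

Kővári–Sós–Turán: let r_1, ..., r_103 be the row sums and z = Σ r_i the total number of 1s. Each pair of columns can share at most one row with both entries 1 (else a 2×2 all-ones block appears), so Σ_i C(r_i, 2) ≤ C(187, 2) = 17391. By convexity Σ_i C(r_i, 2) ≥ 103·C(z/103, 2) = z(z − 103)/(2·103), giving z² − 103z − 103·187·186 ≤ 0 and hence z ≤ (1/2)[103 + √(10609 + 4·3582546)] = (1/2)[103 + √14340793] ≈ (1/2)(103 + 3786.9239) = 1944.962.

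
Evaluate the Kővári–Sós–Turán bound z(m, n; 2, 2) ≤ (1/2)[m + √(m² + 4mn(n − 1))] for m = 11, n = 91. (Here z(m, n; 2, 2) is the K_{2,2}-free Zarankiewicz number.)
z(11, 91; 2, 2) ≤ (1/2)[11 + √(11² + 4·11·91·90)] = (1/2)[11 + √360481] = 305.7003

Kővári–Sós–Turán: let r_1, ..., r_11 be the row sums and z = Σ r_i the total number of 1s. Each pair of columns can share at most one row with both entries 1 (else a 2×2 all-ones block appears), so Σ_i C(r_i, 2) ≤ C(91, 2) = 4095. By convexity Σ_i C(r_i, 2) ≥ 11·C(z/11, 2) = z(z − 11)/(2·11), giving z² − 11z − 11·91·90 ≤ 0 and hence z ≤ (1/2)[11 + √(121 + 4·90090)] = (1/2)[11 + √360481] ≈ (1/2)(11 + 600.4007) = 305.7003.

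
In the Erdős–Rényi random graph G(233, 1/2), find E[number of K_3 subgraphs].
E[# K_3] = C(233, 3) · (1/2)^C(3, 2) = 2081156 / 2^3 = 520289/2 = 260144.5

For each 3-subset S of vertices (there are C(233, 3) = 2081156 such S), let X_S = 1 if S induces a K_3 (all C(3, 2) = 3 edges present). Then P(X_S = 1) = (1/2)^3 = 1/8. By linearity of expectation, E[# K_3] = C(233, 3) · (1/2)^3 = 2081156 / 8 = 520289/2 = 260144.5.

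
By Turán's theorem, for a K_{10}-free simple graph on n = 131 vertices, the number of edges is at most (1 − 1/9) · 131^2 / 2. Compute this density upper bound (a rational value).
Turán density bound = (8/9) · 131^2/2 = 68644/9 ≈ 7627.1111

Turán's theorem: ex(n, K_{r+1}) is achieved by the complete r-partite Turán graph T(n, r) with parts as balanced as possible, and is at most (1 − 1/r) · n^2/2. For r = 9, n = 131: the density bound is (8/9) · 17161/2 = 68644/9 ≈ 7627.1111. The integer-valued extremum is e(T(131, 9)) = 7626, which is strictly less than the density bound 68644/9 since 9 ∤ 131 (the parts of T(131, 9) cannot all be equal).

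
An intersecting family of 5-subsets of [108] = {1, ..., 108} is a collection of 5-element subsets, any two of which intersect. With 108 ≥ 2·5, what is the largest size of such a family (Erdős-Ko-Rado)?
max |F| = C(107, 4) = 5160610

The Erdős-Ko-Rado theorem states: for n ≥ 2k, an intersecting family of k-subsets of an n-element set has size at most C(n − 1, k − 1), with equality for 'star' families {A ⊆ [n] : |A| = k, i ∈ A} (fix an element i). For n = 108, k = 5: C(107, 4) = 5160610.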